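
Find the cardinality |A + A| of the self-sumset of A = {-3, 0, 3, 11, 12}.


A + A = {a + a' : a, a' ∈ A}; |A| = 5.
General bounds: 2|A| - 1 ≤ |A + A| ≤ |A|(|A|+1)/2, i.e. 9 ≤ |A + A| ≤ 15.
Lower bound 2|A|-1 is attained iff A is an arithmetic progression.
Enumerate sums a + a' for a ≤ a' (symmetric, so this suffices):
a = -3: -3+-3=-6, -3+0=-3, -3+3=0, -3+11=8, -3+12=9
a = 0: 0+0=0, 0+3=3, 0+11=11, 0+12=12
a = 3: 3+3=6, 3+11=14, 3+12=15
a = 11: 11+11=22, 11+12=23
a = 12: 12+12=24
Distinct sums: {-6, -3, 0, 3, 6, 8, 9, 11, 12, 14, 15, 22, 23, 24}
|A + A| = 14

|A + A| = 14


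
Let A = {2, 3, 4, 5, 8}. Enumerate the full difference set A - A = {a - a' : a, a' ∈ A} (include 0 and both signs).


A - A = {a - a' : a, a' ∈ A}.
Compute a - a' for each ordered pair (a, a'):
a = 2: 2-2=0, 2-3=-1, 2-4=-2, 2-5=-3, 2-8=-6
a = 3: 3-2=1, 3-3=0, 3-4=-1, 3-5=-2, 3-8=-5
a = 4: 4-2=2, 4-3=1, 4-4=0, 4-5=-1, 4-8=-4
a = 5: 5-2=3, 5-3=2, 5-4=1, 5-5=0, 5-8=-3
a = 8: 8-2=6, 8-3=5, 8-4=4, 8-5=3, 8-8=0
Collecting distinct values (and noting 0 appears from a-a):
A - A = {-6, -5, -4, -3, -2, -1, 0, 1, 2, 3, 4, 5, 6}
|A - A| = 13

A - A = {-6, -5, -4, -3, -2, -1, 0, 1, 2, 3, 4, 5, 6}


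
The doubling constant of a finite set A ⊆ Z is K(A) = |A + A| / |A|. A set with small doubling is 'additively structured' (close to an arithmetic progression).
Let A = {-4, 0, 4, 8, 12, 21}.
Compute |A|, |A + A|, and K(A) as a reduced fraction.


|A| = 6.
Compute A + A by enumerating all 36 pairs.
A + A = {-8, -4, 0, 4, 8, 12, 16, 17, 20, 21, 24, 25, 29, 33, 42}, so |A + A| = 15.
K = |A + A| / |A| = 15/6 = 5/2 ≈ 2.5000.
Reference: AP of size 6 gives K = 11/6 ≈ 1.8333; a fully generic set of size 6 gives K ≈ 3.5000.

|A| = 6, |A + A| = 15, K = 15/6 = 5/2.


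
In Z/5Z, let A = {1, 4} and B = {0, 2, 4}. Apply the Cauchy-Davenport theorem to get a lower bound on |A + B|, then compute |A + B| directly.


Cauchy-Davenport: |A + B| ≥ min(p, |A| + |B| - 1) for A, B nonempty in Z/pZ.
|A| = 2, |B| = 3, p = 5.
CD lower bound = min(5, 2 + 3 - 1) = min(5, 4) = 4.
Compute A + B mod 5 directly:
a = 1: 1+0=1, 1+2=3, 1+4=0
a = 4: 4+0=4, 4+2=1, 4+4=3
A + B = {0, 1, 3, 4}, so |A + B| = 4.
Verify: 4 ≥ 4? Yes ✓.

CD lower bound = 4, actual |A + B| = 4.


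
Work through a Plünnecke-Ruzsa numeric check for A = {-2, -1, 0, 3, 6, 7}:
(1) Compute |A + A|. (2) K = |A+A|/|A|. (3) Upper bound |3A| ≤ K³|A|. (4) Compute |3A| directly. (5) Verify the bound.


|A| = 6.
Step 1: Compute A + A by enumerating all 36 pairs.
A + A = {-4, -3, -2, -1, 0, 1, 2, 3, 4, 5, 6, 7, 9, 10, 12, 13, 14}, so |A + A| = 17.
Step 2: Doubling constant K = |A + A|/|A| = 17/6 = 17/6 ≈ 2.8333.
Step 3: Plünnecke-Ruzsa gives |3A| ≤ K³·|A| = (2.8333)³ · 6 ≈ 136.4722.
Step 4: Compute 3A = A + A + A directly by enumerating all triples (a,b,c) ∈ A³; |3A| = 28.
Step 5: Check 28 ≤ 136.4722? Yes ✓.

K = 17/6, Plünnecke-Ruzsa bound K³|A| ≈ 136.4722, |3A| = 28, inequality holds.


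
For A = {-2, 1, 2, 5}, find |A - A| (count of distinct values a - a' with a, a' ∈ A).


A - A = {a - a' : a, a' ∈ A}; |A| = 4.
Bounds: 2|A|-1 ≤ |A - A| ≤ |A|² - |A| + 1, i.e. 7 ≤ |A - A| ≤ 13.
Note: 0 ∈ A - A always (from a - a). The set is symmetric: if d ∈ A - A then -d ∈ A - A.
Enumerate nonzero differences d = a - a' with a > a' (then include -d):
Positive differences: {1, 3, 4, 7}
Full difference set: {0} ∪ (positive diffs) ∪ (negative diffs).
|A - A| = 1 + 2·4 = 9 (matches direct enumeration: 9).

|A - A| = 9


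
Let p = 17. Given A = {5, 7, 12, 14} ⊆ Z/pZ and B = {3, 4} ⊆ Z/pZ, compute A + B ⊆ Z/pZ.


Work in Z/17Z: reduce every sum a + b modulo 17.
Enumerate all 8 pairs:
a = 5: 5+3=8, 5+4=9
a = 7: 7+3=10, 7+4=11
a = 12: 12+3=15, 12+4=16
a = 14: 14+3=0, 14+4=1
Distinct residues collected: {0, 1, 8, 9, 10, 11, 15, 16}
|A + B| = 8 (out of 17 total residues).

A + B = {0, 1, 8, 9, 10, 11, 15, 16}


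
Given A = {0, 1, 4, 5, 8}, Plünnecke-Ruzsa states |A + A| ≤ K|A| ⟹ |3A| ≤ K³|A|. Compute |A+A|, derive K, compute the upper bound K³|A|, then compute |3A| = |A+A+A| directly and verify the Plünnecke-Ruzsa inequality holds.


|A| = 5.
Step 1: Compute A + A by enumerating all 25 pairs.
A + A = {0, 1, 2, 4, 5, 6, 8, 9, 10, 12, 13, 16}, so |A + A| = 12.
Step 2: Doubling constant K = |A + A|/|A| = 12/5 = 12/5 ≈ 2.4000.
Step 3: Plünnecke-Ruzsa gives |3A| ≤ K³·|A| = (2.4000)³ · 5 ≈ 69.1200.
Step 4: Compute 3A = A + A + A directly by enumerating all triples (a,b,c) ∈ A³; |3A| = 22.
Step 5: Check 22 ≤ 69.1200? Yes ✓.

K = 12/5, Plünnecke-Ruzsa bound K³|A| ≈ 69.1200, |3A| = 22, inequality holds.


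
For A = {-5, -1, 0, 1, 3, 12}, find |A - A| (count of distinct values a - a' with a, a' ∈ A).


A - A = {a - a' : a, a' ∈ A}; |A| = 6.
Bounds: 2|A|-1 ≤ |A - A| ≤ |A|² - |A| + 1, i.e. 11 ≤ |A - A| ≤ 31.
Note: 0 ∈ A - A always (from a - a). The set is symmetric: if d ∈ A - A then -d ∈ A - A.
Enumerate nonzero differences d = a - a' with a > a' (then include -d):
Positive differences: {1, 2, 3, 4, 5, 6, 8, 9, 11, 12, 13, 17}
Full difference set: {0} ∪ (positive diffs) ∪ (negative diffs).
|A - A| = 1 + 2·12 = 25 (matches direct enumeration: 25).

|A - A| = 25


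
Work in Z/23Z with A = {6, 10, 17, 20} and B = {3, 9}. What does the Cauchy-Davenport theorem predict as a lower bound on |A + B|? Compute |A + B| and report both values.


Cauchy-Davenport: |A + B| ≥ min(p, |A| + |B| - 1) for A, B nonempty in Z/pZ.
|A| = 4, |B| = 2, p = 23.
CD lower bound = min(23, 4 + 2 - 1) = min(23, 5) = 5.
Compute A + B mod 23 directly:
a = 6: 6+3=9, 6+9=15
a = 10: 10+3=13, 10+9=19
a = 17: 17+3=20, 17+9=3
a = 20: 20+3=0, 20+9=6
A + B = {0, 3, 6, 9, 13, 15, 19, 20}, so |A + B| = 8.
Verify: 8 ≥ 5? Yes ✓.

CD lower bound = 5, actual |A + B| = 8.


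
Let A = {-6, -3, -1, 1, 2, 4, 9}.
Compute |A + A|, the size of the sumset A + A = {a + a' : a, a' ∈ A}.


A + A = {a + a' : a, a' ∈ A}; |A| = 7.
General bounds: 2|A| - 1 ≤ |A + A| ≤ |A|(|A|+1)/2, i.e. 13 ≤ |A + A| ≤ 28.
Lower bound 2|A|-1 is attained iff A is an arithmetic progression.
Enumerate sums a + a' for a ≤ a' (symmetric, so this suffices):
a = -6: -6+-6=-12, -6+-3=-9, -6+-1=-7, -6+1=-5, -6+2=-4, -6+4=-2, -6+9=3
a = -3: -3+-3=-6, -3+-1=-4, -3+1=-2, -3+2=-1, -3+4=1, -3+9=6
a = -1: -1+-1=-2, -1+1=0, -1+2=1, -1+4=3, -1+9=8
a = 1: 1+1=2, 1+2=3, 1+4=5, 1+9=10
a = 2: 2+2=4, 2+4=6, 2+9=11
a = 4: 4+4=8, 4+9=13
a = 9: 9+9=18
Distinct sums: {-12, -9, -7, -6, -5, -4, -2, -1, 0, 1, 2, 3, 4, 5, 6, 8, 10, 11, 13, 18}
|A + A| = 20

|A + A| = 20


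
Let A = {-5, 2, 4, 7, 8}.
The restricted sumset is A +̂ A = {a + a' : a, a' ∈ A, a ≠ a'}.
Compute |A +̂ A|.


Restricted sumset: A +̂ A = {a + a' : a ∈ A, a' ∈ A, a ≠ a'}.
Equivalently, take A + A and drop any sum 2a that is achievable ONLY as a + a for a ∈ A (i.e. sums representable only with equal summands).
Enumerate pairs (a, a') with a < a' (symmetric, so each unordered pair gives one sum; this covers all a ≠ a'):
  -5 + 2 = -3
  -5 + 4 = -1
  -5 + 7 = 2
  -5 + 8 = 3
  2 + 4 = 6
  2 + 7 = 9
  2 + 8 = 10
  4 + 7 = 11
  4 + 8 = 12
  7 + 8 = 15
Collected distinct sums: {-3, -1, 2, 3, 6, 9, 10, 11, 12, 15}
|A +̂ A| = 10
(Reference bound: |A +̂ A| ≥ 2|A| - 3 for |A| ≥ 2, with |A| = 5 giving ≥ 7.)

|A +̂ A| = 10


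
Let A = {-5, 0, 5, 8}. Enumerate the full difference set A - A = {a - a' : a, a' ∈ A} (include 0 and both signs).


A - A = {a - a' : a, a' ∈ A}.
Compute a - a' for each ordered pair (a, a'):
a = -5: -5--5=0, -5-0=-5, -5-5=-10, -5-8=-13
a = 0: 0--5=5, 0-0=0, 0-5=-5, 0-8=-8
a = 5: 5--5=10, 5-0=5, 5-5=0, 5-8=-3
a = 8: 8--5=13, 8-0=8, 8-5=3, 8-8=0
Collecting distinct values (and noting 0 appears from a-a):
A - A = {-13, -10, -8, -5, -3, 0, 3, 5, 8, 10, 13}
|A - A| = 11

A - A = {-13, -10, -8, -5, -3, 0, 3, 5, 8, 10, 13}


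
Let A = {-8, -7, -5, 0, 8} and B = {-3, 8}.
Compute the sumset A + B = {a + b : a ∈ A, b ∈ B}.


A + B = {a + b : a ∈ A, b ∈ B}.
Enumerate all |A|·|B| = 5·2 = 10 pairs (a, b) and collect distinct sums.
a = -8: -8+-3=-11, -8+8=0
a = -7: -7+-3=-10, -7+8=1
a = -5: -5+-3=-8, -5+8=3
a = 0: 0+-3=-3, 0+8=8
a = 8: 8+-3=5, 8+8=16
Collecting distinct sums: A + B = {-11, -10, -8, -3, 0, 1, 3, 5, 8, 16}
|A + B| = 10

A + B = {-11, -10, -8, -3, 0, 1, 3, 5, 8, 16}


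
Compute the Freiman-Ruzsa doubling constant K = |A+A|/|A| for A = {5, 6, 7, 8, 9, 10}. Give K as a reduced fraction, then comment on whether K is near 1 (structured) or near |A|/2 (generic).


|A| = 6.
Compute A + A by enumerating all 36 pairs.
A + A = {10, 11, 12, 13, 14, 15, 16, 17, 18, 19, 20}, so |A + A| = 11.
K = |A + A| / |A| = 11/6 (already in lowest terms) ≈ 1.8333.
Reference: AP of size 6 gives K = 11/6 ≈ 1.8333; a fully generic set of size 6 gives K ≈ 3.5000.

|A| = 6, |A + A| = 11, K = 11/6.


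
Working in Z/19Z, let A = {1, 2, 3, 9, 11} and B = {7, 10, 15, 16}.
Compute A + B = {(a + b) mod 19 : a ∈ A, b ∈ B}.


Work in Z/19Z: reduce every sum a + b modulo 19.
Enumerate all 20 pairs:
a = 1: 1+7=8, 1+10=11, 1+15=16, 1+16=17
a = 2: 2+7=9, 2+10=12, 2+15=17, 2+16=18
a = 3: 3+7=10, 3+10=13, 3+15=18, 3+16=0
a = 9: 9+7=16, 9+10=0, 9+15=5, 9+16=6
a = 11: 11+7=18, 11+10=2, 11+15=7, 11+16=8
Distinct residues collected: {0, 2, 5, 6, 7, 8, 9, 10, 11, 12, 13, 16, 17, 18}
|A + B| = 14 (out of 19 total residues).

A + B = {0, 2, 5, 6, 7, 8, 9, 10, 11, 12, 13, 16, 17, 18}


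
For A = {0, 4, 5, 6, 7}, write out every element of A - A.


A - A = {a - a' : a, a' ∈ A}.
Compute a - a' for each ordered pair (a, a'):
a = 0: 0-0=0, 0-4=-4, 0-5=-5, 0-6=-6, 0-7=-7
a = 4: 4-0=4, 4-4=0, 4-5=-1, 4-6=-2, 4-7=-3
a = 5: 5-0=5, 5-4=1, 5-5=0, 5-6=-1, 5-7=-2
a = 6: 6-0=6, 6-4=2, 6-5=1, 6-6=0, 6-7=-1
a = 7: 7-0=7, 7-4=3, 7-5=2, 7-6=1, 7-7=0
Collecting distinct values (and noting 0 appears from a-a):
A - A = {-7, -6, -5, -4, -3, -2, -1, 0, 1, 2, 3, 4, 5, 6, 7}
|A - A| = 15

A - A = {-7, -6, -5, -4, -3, -2, -1, 0, 1, 2, 3, 4, 5, 6, 7}


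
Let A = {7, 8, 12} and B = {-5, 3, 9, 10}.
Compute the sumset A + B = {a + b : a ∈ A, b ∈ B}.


A + B = {a + b : a ∈ A, b ∈ B}.
Enumerate all |A|·|B| = 3·4 = 12 pairs (a, b) and collect distinct sums.
a = 7: 7+-5=2, 7+3=10, 7+9=16, 7+10=17
a = 8: 8+-5=3, 8+3=11, 8+9=17, 8+10=18
a = 12: 12+-5=7, 12+3=15, 12+9=21, 12+10=22
Collecting distinct sums: A + B = {2, 3, 7, 10, 11, 15, 16, 17, 18, 21, 22}
|A + B| = 11

A + B = {2, 3, 7, 10, 11, 15, 16, 17, 18, 21, 22}


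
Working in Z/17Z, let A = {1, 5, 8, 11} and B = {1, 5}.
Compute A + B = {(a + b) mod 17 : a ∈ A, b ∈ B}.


Work in Z/17Z: reduce every sum a + b modulo 17.
Enumerate all 8 pairs:
a = 1: 1+1=2, 1+5=6
a = 5: 5+1=6, 5+5=10
a = 8: 8+1=9, 8+5=13
a = 11: 11+1=12, 11+5=16
Distinct residues collected: {2, 6, 9, 10, 12, 13, 16}
|A + B| = 7 (out of 17 total residues).

A + B = {2, 6, 9, 10, 12, 13, 16}


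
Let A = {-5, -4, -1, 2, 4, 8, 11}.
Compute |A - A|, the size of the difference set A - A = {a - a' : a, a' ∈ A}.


A - A = {a - a' : a, a' ∈ A}; |A| = 7.
Bounds: 2|A|-1 ≤ |A - A| ≤ |A|² - |A| + 1, i.e. 13 ≤ |A - A| ≤ 43.
Note: 0 ∈ A - A always (from a - a). The set is symmetric: if d ∈ A - A then -d ∈ A - A.
Enumerate nonzero differences d = a - a' with a > a' (then include -d):
Positive differences: {1, 2, 3, 4, 5, 6, 7, 8, 9, 12, 13, 15, 16}
Full difference set: {0} ∪ (positive diffs) ∪ (negative diffs).
|A - A| = 1 + 2·13 = 27 (matches direct enumeration: 27).

|A - A| = 27


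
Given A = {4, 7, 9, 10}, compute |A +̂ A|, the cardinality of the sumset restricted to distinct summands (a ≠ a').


Restricted sumset: A +̂ A = {a + a' : a ∈ A, a' ∈ A, a ≠ a'}.
Equivalently, take A + A and drop any sum 2a that is achievable ONLY as a + a for a ∈ A (i.e. sums representable only with equal summands).
Enumerate pairs (a, a') with a < a' (symmetric, so each unordered pair gives one sum; this covers all a ≠ a'):
  4 + 7 = 11
  4 + 9 = 13
  4 + 10 = 14
  7 + 9 = 16
  7 + 10 = 17
  9 + 10 = 19
Collected distinct sums: {11, 13, 14, 16, 17, 19}
|A +̂ A| = 6
(Reference bound: |A +̂ A| ≥ 2|A| - 3 for |A| ≥ 2, with |A| = 4 giving ≥ 5.)

|A +̂ A| = 6


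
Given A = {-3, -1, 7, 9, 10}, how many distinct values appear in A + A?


A + A = {a + a' : a, a' ∈ A}; |A| = 5.
General bounds: 2|A| - 1 ≤ |A + A| ≤ |A|(|A|+1)/2, i.e. 9 ≤ |A + A| ≤ 15.
Lower bound 2|A|-1 is attained iff A is an arithmetic progression.
Enumerate sums a + a' for a ≤ a' (symmetric, so this suffices):
a = -3: -3+-3=-6, -3+-1=-4, -3+7=4, -3+9=6, -3+10=7
a = -1: -1+-1=-2, -1+7=6, -1+9=8, -1+10=9
a = 7: 7+7=14, 7+9=16, 7+10=17
a = 9: 9+9=18, 9+10=19
a = 10: 10+10=20
Distinct sums: {-6, -4, -2, 4, 6, 7, 8, 9, 14, 16, 17, 18, 19, 20}
|A + A| = 14

|A + A| = 14


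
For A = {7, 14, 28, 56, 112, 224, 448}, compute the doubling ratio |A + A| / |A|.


|A| = 7.
Compute A + A by enumerating all 49 pairs.
A + A = {14, 21, 28, 35, 42, 56, 63, 70, 84, 112, 119, 126, 140, 168, 224, 231, 238, 252, 280, 336, 448, 455, 462, 476, 504, 560, 672, 896}, so |A + A| = 28.
K = |A + A| / |A| = 28/7 = 4/1 ≈ 4.0000.
Reference: AP of size 7 gives K = 13/7 ≈ 1.8571; a fully generic set of size 7 gives K ≈ 4.0000.

|A| = 7, |A + A| = 28, K = 28/7 = 4/1.


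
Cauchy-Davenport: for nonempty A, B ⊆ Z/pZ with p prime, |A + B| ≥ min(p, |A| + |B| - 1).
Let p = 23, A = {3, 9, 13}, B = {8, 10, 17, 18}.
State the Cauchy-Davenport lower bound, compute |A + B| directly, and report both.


Cauchy-Davenport: |A + B| ≥ min(p, |A| + |B| - 1) for A, B nonempty in Z/pZ.
|A| = 3, |B| = 4, p = 23.
CD lower bound = min(23, 3 + 4 - 1) = min(23, 6) = 6.
Compute A + B mod 23 directly:
a = 3: 3+8=11, 3+10=13, 3+17=20, 3+18=21
a = 9: 9+8=17, 9+10=19, 9+17=3, 9+18=4
a = 13: 13+8=21, 13+10=0, 13+17=7, 13+18=8
A + B = {0, 3, 4, 7, 8, 11, 13, 17, 19, 20, 21}, so |A + B| = 11.
Verify: 11 ≥ 6? Yes ✓.

CD lower bound = 6, actual |A + B| = 11.


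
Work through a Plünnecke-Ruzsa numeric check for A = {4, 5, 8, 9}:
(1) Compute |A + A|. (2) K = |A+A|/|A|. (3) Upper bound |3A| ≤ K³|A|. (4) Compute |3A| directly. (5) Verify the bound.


|A| = 4.
Step 1: Compute A + A by enumerating all 16 pairs.
A + A = {8, 9, 10, 12, 13, 14, 16, 17, 18}, so |A + A| = 9.
Step 2: Doubling constant K = |A + A|/|A| = 9/4 = 9/4 ≈ 2.2500.
Step 3: Plünnecke-Ruzsa gives |3A| ≤ K³·|A| = (2.2500)³ · 4 ≈ 45.5625.
Step 4: Compute 3A = A + A + A directly by enumerating all triples (a,b,c) ∈ A³; |3A| = 16.
Step 5: Check 16 ≤ 45.5625? Yes ✓.

K = 9/4, Plünnecke-Ruzsa bound K³|A| ≈ 45.5625, |3A| = 16, inequality holds.


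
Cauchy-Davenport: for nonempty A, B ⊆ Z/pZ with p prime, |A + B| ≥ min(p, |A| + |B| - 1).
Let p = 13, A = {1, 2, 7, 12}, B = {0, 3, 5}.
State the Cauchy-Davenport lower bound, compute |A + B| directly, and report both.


Cauchy-Davenport: |A + B| ≥ min(p, |A| + |B| - 1) for A, B nonempty in Z/pZ.
|A| = 4, |B| = 3, p = 13.
CD lower bound = min(13, 4 + 3 - 1) = min(13, 6) = 6.
Compute A + B mod 13 directly:
a = 1: 1+0=1, 1+3=4, 1+5=6
a = 2: 2+0=2, 2+3=5, 2+5=7
a = 7: 7+0=7, 7+3=10, 7+5=12
a = 12: 12+0=12, 12+3=2, 12+5=4
A + B = {1, 2, 4, 5, 6, 7, 10, 12}, so |A + B| = 8.
Verify: 8 ≥ 6? Yes ✓.

CD lower bound = 6, actual |A + B| = 8.


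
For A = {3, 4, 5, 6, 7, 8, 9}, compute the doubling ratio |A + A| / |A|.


|A| = 7.
Compute A + A by enumerating all 49 pairs.
A + A = {6, 7, 8, 9, 10, 11, 12, 13, 14, 15, 16, 17, 18}, so |A + A| = 13.
K = |A + A| / |A| = 13/7 (already in lowest terms) ≈ 1.8571.
Reference: AP of size 7 gives K = 13/7 ≈ 1.8571; a fully generic set of size 7 gives K ≈ 4.0000.

|A| = 7, |A + A| = 13, K = 13/7.


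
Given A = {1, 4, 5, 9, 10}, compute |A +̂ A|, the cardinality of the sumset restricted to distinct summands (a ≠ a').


Restricted sumset: A +̂ A = {a + a' : a ∈ A, a' ∈ A, a ≠ a'}.
Equivalently, take A + A and drop any sum 2a that is achievable ONLY as a + a for a ∈ A (i.e. sums representable only with equal summands).
Enumerate pairs (a, a') with a < a' (symmetric, so each unordered pair gives one sum; this covers all a ≠ a'):
  1 + 4 = 5
  1 + 5 = 6
  1 + 9 = 10
  1 + 10 = 11
  4 + 5 = 9
  4 + 9 = 13
  4 + 10 = 14
  5 + 9 = 14
  5 + 10 = 15
  9 + 10 = 19
Collected distinct sums: {5, 6, 9, 10, 11, 13, 14, 15, 19}
|A +̂ A| = 9
(Reference bound: |A +̂ A| ≥ 2|A| - 3 for |A| ≥ 2, with |A| = 5 giving ≥ 7.)

|A +̂ A| = 9


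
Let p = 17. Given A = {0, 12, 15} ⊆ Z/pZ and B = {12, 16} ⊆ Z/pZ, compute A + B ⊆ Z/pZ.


Work in Z/17Z: reduce every sum a + b modulo 17.
Enumerate all 6 pairs:
a = 0: 0+12=12, 0+16=16
a = 12: 12+12=7, 12+16=11
a = 15: 15+12=10, 15+16=14
Distinct residues collected: {7, 10, 11, 12, 14, 16}
|A + B| = 6 (out of 17 total residues).

A + B = {7, 10, 11, 12, 14, 16}


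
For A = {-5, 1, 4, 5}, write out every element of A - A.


A - A = {a - a' : a, a' ∈ A}.
Compute a - a' for each ordered pair (a, a'):
a = -5: -5--5=0, -5-1=-6, -5-4=-9, -5-5=-10
a = 1: 1--5=6, 1-1=0, 1-4=-3, 1-5=-4
a = 4: 4--5=9, 4-1=3, 4-4=0, 4-5=-1
a = 5: 5--5=10, 5-1=4, 5-4=1, 5-5=0
Collecting distinct values (and noting 0 appears from a-a):
A - A = {-10, -9, -6, -4, -3, -1, 0, 1, 3, 4, 6, 9, 10}
|A - A| = 13

A - A = {-10, -9, -6, -4, -3, -1, 0, 1, 3, 4, 6, 9, 10}


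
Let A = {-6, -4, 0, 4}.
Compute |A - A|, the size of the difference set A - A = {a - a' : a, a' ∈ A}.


A - A = {a - a' : a, a' ∈ A}; |A| = 4.
Bounds: 2|A|-1 ≤ |A - A| ≤ |A|² - |A| + 1, i.e. 7 ≤ |A - A| ≤ 13.
Note: 0 ∈ A - A always (from a - a). The set is symmetric: if d ∈ A - A then -d ∈ A - A.
Enumerate nonzero differences d = a - a' with a > a' (then include -d):
Positive differences: {2, 4, 6, 8, 10}
Full difference set: {0} ∪ (positive diffs) ∪ (negative diffs).
|A - A| = 1 + 2·5 = 11 (matches direct enumeration: 11).

|A - A| = 11


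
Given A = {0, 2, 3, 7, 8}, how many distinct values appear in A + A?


A + A = {a + a' : a, a' ∈ A}; |A| = 5.
General bounds: 2|A| - 1 ≤ |A + A| ≤ |A|(|A|+1)/2, i.e. 9 ≤ |A + A| ≤ 15.
Lower bound 2|A|-1 is attained iff A is an arithmetic progression.
Enumerate sums a + a' for a ≤ a' (symmetric, so this suffices):
a = 0: 0+0=0, 0+2=2, 0+3=3, 0+7=7, 0+8=8
a = 2: 2+2=4, 2+3=5, 2+7=9, 2+8=10
a = 3: 3+3=6, 3+7=10, 3+8=11
a = 7: 7+7=14, 7+8=15
a = 8: 8+8=16
Distinct sums: {0, 2, 3, 4, 5, 6, 7, 8, 9, 10, 11, 14, 15, 16}
|A + A| = 14

|A + A| = 14


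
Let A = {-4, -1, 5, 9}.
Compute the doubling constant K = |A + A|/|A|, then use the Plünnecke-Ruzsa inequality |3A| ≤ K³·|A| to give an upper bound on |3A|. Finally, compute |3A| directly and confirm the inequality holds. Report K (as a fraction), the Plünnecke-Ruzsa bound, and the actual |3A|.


|A| = 4.
Step 1: Compute A + A by enumerating all 16 pairs.
A + A = {-8, -5, -2, 1, 4, 5, 8, 10, 14, 18}, so |A + A| = 10.
Step 2: Doubling constant K = |A + A|/|A| = 10/4 = 10/4 ≈ 2.5000.
Step 3: Plünnecke-Ruzsa gives |3A| ≤ K³·|A| = (2.5000)³ · 4 ≈ 62.5000.
Step 4: Compute 3A = A + A + A directly by enumerating all triples (a,b,c) ∈ A³; |3A| = 19.
Step 5: Check 19 ≤ 62.5000? Yes ✓.

K = 10/4, Plünnecke-Ruzsa bound K³|A| ≈ 62.5000, |3A| = 19, inequality holds.


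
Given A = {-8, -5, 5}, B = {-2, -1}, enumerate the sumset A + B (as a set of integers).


A + B = {a + b : a ∈ A, b ∈ B}.
Enumerate all |A|·|B| = 3·2 = 6 pairs (a, b) and collect distinct sums.
a = -8: -8+-2=-10, -8+-1=-9
a = -5: -5+-2=-7, -5+-1=-6
a = 5: 5+-2=3, 5+-1=4
Collecting distinct sums: A + B = {-10, -9, -7, -6, 3, 4}
|A + B| = 6

A + B = {-10, -9, -7, -6, 3, 4}


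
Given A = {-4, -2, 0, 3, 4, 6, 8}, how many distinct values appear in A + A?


A + A = {a + a' : a, a' ∈ A}; |A| = 7.
General bounds: 2|A| - 1 ≤ |A + A| ≤ |A|(|A|+1)/2, i.e. 13 ≤ |A + A| ≤ 28.
Lower bound 2|A|-1 is attained iff A is an arithmetic progression.
Enumerate sums a + a' for a ≤ a' (symmetric, so this suffices):
a = -4: -4+-4=-8, -4+-2=-6, -4+0=-4, -4+3=-1, -4+4=0, -4+6=2, -4+8=4
a = -2: -2+-2=-4, -2+0=-2, -2+3=1, -2+4=2, -2+6=4, -2+8=6
a = 0: 0+0=0, 0+3=3, 0+4=4, 0+6=6, 0+8=8
a = 3: 3+3=6, 3+4=7, 3+6=9, 3+8=11
a = 4: 4+4=8, 4+6=10, 4+8=12
a = 6: 6+6=12, 6+8=14
a = 8: 8+8=16
Distinct sums: {-8, -6, -4, -2, -1, 0, 1, 2, 3, 4, 6, 7, 8, 9, 10, 11, 12, 14, 16}
|A + A| = 19

|A + A| = 19


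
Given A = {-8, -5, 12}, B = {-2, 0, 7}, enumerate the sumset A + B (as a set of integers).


A + B = {a + b : a ∈ A, b ∈ B}.
Enumerate all |A|·|B| = 3·3 = 9 pairs (a, b) and collect distinct sums.
a = -8: -8+-2=-10, -8+0=-8, -8+7=-1
a = -5: -5+-2=-7, -5+0=-5, -5+7=2
a = 12: 12+-2=10, 12+0=12, 12+7=19
Collecting distinct sums: A + B = {-10, -8, -7, -5, -1, 2, 10, 12, 19}
|A + B| = 9

A + B = {-10, -8, -7, -5, -1, 2, 10, 12, 19}


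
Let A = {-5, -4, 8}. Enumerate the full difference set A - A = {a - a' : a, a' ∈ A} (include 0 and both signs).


A - A = {a - a' : a, a' ∈ A}.
Compute a - a' for each ordered pair (a, a'):
a = -5: -5--5=0, -5--4=-1, -5-8=-13
a = -4: -4--5=1, -4--4=0, -4-8=-12
a = 8: 8--5=13, 8--4=12, 8-8=0
Collecting distinct values (and noting 0 appears from a-a):
A - A = {-13, -12, -1, 0, 1, 12, 13}
|A - A| = 7

A - A = {-13, -12, -1, 0, 1, 12, 13}


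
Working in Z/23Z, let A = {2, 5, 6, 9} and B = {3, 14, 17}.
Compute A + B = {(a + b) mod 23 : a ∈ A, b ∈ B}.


Work in Z/23Z: reduce every sum a + b modulo 23.
Enumerate all 12 pairs:
a = 2: 2+3=5, 2+14=16, 2+17=19
a = 5: 5+3=8, 5+14=19, 5+17=22
a = 6: 6+3=9, 6+14=20, 6+17=0
a = 9: 9+3=12, 9+14=0, 9+17=3
Distinct residues collected: {0, 3, 5, 8, 9, 12, 16, 19, 20, 22}
|A + B| = 10 (out of 23 total residues).

A + B = {0, 3, 5, 8, 9, 12, 16, 19, 20, 22}


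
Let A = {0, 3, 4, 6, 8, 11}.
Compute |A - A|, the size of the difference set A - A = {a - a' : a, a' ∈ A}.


A - A = {a - a' : a, a' ∈ A}; |A| = 6.
Bounds: 2|A|-1 ≤ |A - A| ≤ |A|² - |A| + 1, i.e. 11 ≤ |A - A| ≤ 31.
Note: 0 ∈ A - A always (from a - a). The set is symmetric: if d ∈ A - A then -d ∈ A - A.
Enumerate nonzero differences d = a - a' with a > a' (then include -d):
Positive differences: {1, 2, 3, 4, 5, 6, 7, 8, 11}
Full difference set: {0} ∪ (positive diffs) ∪ (negative diffs).
|A - A| = 1 + 2·9 = 19 (matches direct enumeration: 19).

|A - A| = 19


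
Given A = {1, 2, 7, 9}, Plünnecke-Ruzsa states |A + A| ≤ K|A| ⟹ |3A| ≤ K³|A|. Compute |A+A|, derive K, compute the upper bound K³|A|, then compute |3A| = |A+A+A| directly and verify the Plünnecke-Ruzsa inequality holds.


|A| = 4.
Step 1: Compute A + A by enumerating all 16 pairs.
A + A = {2, 3, 4, 8, 9, 10, 11, 14, 16, 18}, so |A + A| = 10.
Step 2: Doubling constant K = |A + A|/|A| = 10/4 = 10/4 ≈ 2.5000.
Step 3: Plünnecke-Ruzsa gives |3A| ≤ K³·|A| = (2.5000)³ · 4 ≈ 62.5000.
Step 4: Compute 3A = A + A + A directly by enumerating all triples (a,b,c) ∈ A³; |3A| = 19.
Step 5: Check 19 ≤ 62.5000? Yes ✓.

K = 10/4, Plünnecke-Ruzsa bound K³|A| ≈ 62.5000, |3A| = 19, inequality holds.


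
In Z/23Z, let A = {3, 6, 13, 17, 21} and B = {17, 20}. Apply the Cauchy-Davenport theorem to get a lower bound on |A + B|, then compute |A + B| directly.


Cauchy-Davenport: |A + B| ≥ min(p, |A| + |B| - 1) for A, B nonempty in Z/pZ.
|A| = 5, |B| = 2, p = 23.
CD lower bound = min(23, 5 + 2 - 1) = min(23, 6) = 6.
Compute A + B mod 23 directly:
a = 3: 3+17=20, 3+20=0
a = 6: 6+17=0, 6+20=3
a = 13: 13+17=7, 13+20=10
a = 17: 17+17=11, 17+20=14
a = 21: 21+17=15, 21+20=18
A + B = {0, 3, 7, 10, 11, 14, 15, 18, 20}, so |A + B| = 9.
Verify: 9 ≥ 6? Yes ✓.

CD lower bound = 6, actual |A + B| = 9.


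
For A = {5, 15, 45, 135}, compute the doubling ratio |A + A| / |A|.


|A| = 4.
Compute A + A by enumerating all 16 pairs.
A + A = {10, 20, 30, 50, 60, 90, 140, 150, 180, 270}, so |A + A| = 10.
K = |A + A| / |A| = 10/4 = 5/2 ≈ 2.5000.
Reference: AP of size 4 gives K = 7/4 ≈ 1.7500; a fully generic set of size 4 gives K ≈ 2.5000.

|A| = 4, |A + A| = 10, K = 10/4 = 5/2.


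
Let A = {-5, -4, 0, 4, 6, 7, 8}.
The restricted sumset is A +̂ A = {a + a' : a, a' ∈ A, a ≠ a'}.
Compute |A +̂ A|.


Restricted sumset: A +̂ A = {a + a' : a ∈ A, a' ∈ A, a ≠ a'}.
Equivalently, take A + A and drop any sum 2a that is achievable ONLY as a + a for a ∈ A (i.e. sums representable only with equal summands).
Enumerate pairs (a, a') with a < a' (symmetric, so each unordered pair gives one sum; this covers all a ≠ a'):
  -5 + -4 = -9
  -5 + 0 = -5
  -5 + 4 = -1
  -5 + 6 = 1
  -5 + 7 = 2
  -5 + 8 = 3
  -4 + 0 = -4
  -4 + 4 = 0
  -4 + 6 = 2
  -4 + 7 = 3
  -4 + 8 = 4
  0 + 4 = 4
  0 + 6 = 6
  0 + 7 = 7
  0 + 8 = 8
  4 + 6 = 10
  4 + 7 = 11
  4 + 8 = 12
  6 + 7 = 13
  6 + 8 = 14
  7 + 8 = 15
Collected distinct sums: {-9, -5, -4, -1, 0, 1, 2, 3, 4, 6, 7, 8, 10, 11, 12, 13, 14, 15}
|A +̂ A| = 18
(Reference bound: |A +̂ A| ≥ 2|A| - 3 for |A| ≥ 2, with |A| = 7 giving ≥ 11.)

|A +̂ A| = 18


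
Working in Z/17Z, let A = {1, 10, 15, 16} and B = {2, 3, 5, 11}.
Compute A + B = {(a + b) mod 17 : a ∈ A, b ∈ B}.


Work in Z/17Z: reduce every sum a + b modulo 17.
Enumerate all 16 pairs:
a = 1: 1+2=3, 1+3=4, 1+5=6, 1+11=12
a = 10: 10+2=12, 10+3=13, 10+5=15, 10+11=4
a = 15: 15+2=0, 15+3=1, 15+5=3, 15+11=9
a = 16: 16+2=1, 16+3=2, 16+5=4, 16+11=10
Distinct residues collected: {0, 1, 2, 3, 4, 6, 9, 10, 12, 13, 15}
|A + B| = 11 (out of 17 total residues).

A + B = {0, 1, 2, 3, 4, 6, 9, 10, 12, 13, 15}


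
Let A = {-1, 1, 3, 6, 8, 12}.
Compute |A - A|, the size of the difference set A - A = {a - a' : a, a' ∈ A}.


A - A = {a - a' : a, a' ∈ A}; |A| = 6.
Bounds: 2|A|-1 ≤ |A - A| ≤ |A|² - |A| + 1, i.e. 11 ≤ |A - A| ≤ 31.
Note: 0 ∈ A - A always (from a - a). The set is symmetric: if d ∈ A - A then -d ∈ A - A.
Enumerate nonzero differences d = a - a' with a > a' (then include -d):
Positive differences: {2, 3, 4, 5, 6, 7, 9, 11, 13}
Full difference set: {0} ∪ (positive diffs) ∪ (negative diffs).
|A - A| = 1 + 2·9 = 19 (matches direct enumeration: 19).

|A - A| = 19


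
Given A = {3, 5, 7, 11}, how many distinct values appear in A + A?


A + A = {a + a' : a, a' ∈ A}; |A| = 4.
General bounds: 2|A| - 1 ≤ |A + A| ≤ |A|(|A|+1)/2, i.e. 7 ≤ |A + A| ≤ 10.
Lower bound 2|A|-1 is attained iff A is an arithmetic progression.
Enumerate sums a + a' for a ≤ a' (symmetric, so this suffices):
a = 3: 3+3=6, 3+5=8, 3+7=10, 3+11=14
a = 5: 5+5=10, 5+7=12, 5+11=16
a = 7: 7+7=14, 7+11=18
a = 11: 11+11=22
Distinct sums: {6, 8, 10, 12, 14, 16, 18, 22}
|A + A| = 8

|A + A| = 8


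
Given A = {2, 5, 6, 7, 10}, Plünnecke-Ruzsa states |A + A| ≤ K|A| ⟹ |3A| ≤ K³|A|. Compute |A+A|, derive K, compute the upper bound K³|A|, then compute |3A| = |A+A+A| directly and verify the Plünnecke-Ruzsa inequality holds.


|A| = 5.
Step 1: Compute A + A by enumerating all 25 pairs.
A + A = {4, 7, 8, 9, 10, 11, 12, 13, 14, 15, 16, 17, 20}, so |A + A| = 13.
Step 2: Doubling constant K = |A + A|/|A| = 13/5 = 13/5 ≈ 2.6000.
Step 3: Plünnecke-Ruzsa gives |3A| ≤ K³·|A| = (2.6000)³ · 5 ≈ 87.8800.
Step 4: Compute 3A = A + A + A directly by enumerating all triples (a,b,c) ∈ A³; |3A| = 21.
Step 5: Check 21 ≤ 87.8800? Yes ✓.

K = 13/5, Plünnecke-Ruzsa bound K³|A| ≈ 87.8800, |3A| = 21, inequality holds.


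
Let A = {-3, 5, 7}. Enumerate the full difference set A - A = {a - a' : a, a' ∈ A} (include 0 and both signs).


A - A = {a - a' : a, a' ∈ A}.
Compute a - a' for each ordered pair (a, a'):
a = -3: -3--3=0, -3-5=-8, -3-7=-10
a = 5: 5--3=8, 5-5=0, 5-7=-2
a = 7: 7--3=10, 7-5=2, 7-7=0
Collecting distinct values (and noting 0 appears from a-a):
A - A = {-10, -8, -2, 0, 2, 8, 10}
|A - A| = 7

A - A = {-10, -8, -2, 0, 2, 8, 10}


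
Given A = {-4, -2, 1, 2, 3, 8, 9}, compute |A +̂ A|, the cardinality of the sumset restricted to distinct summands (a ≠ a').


Restricted sumset: A +̂ A = {a + a' : a ∈ A, a' ∈ A, a ≠ a'}.
Equivalently, take A + A and drop any sum 2a that is achievable ONLY as a + a for a ∈ A (i.e. sums representable only with equal summands).
Enumerate pairs (a, a') with a < a' (symmetric, so each unordered pair gives one sum; this covers all a ≠ a'):
  -4 + -2 = -6
  -4 + 1 = -3
  -4 + 2 = -2
  -4 + 3 = -1
  -4 + 8 = 4
  -4 + 9 = 5
  -2 + 1 = -1
  -2 + 2 = 0
  -2 + 3 = 1
  -2 + 8 = 6
  -2 + 9 = 7
  1 + 2 = 3
  1 + 3 = 4
  1 + 8 = 9
  1 + 9 = 10
  2 + 3 = 5
  2 + 8 = 10
  2 + 9 = 11
  3 + 8 = 11
  3 + 9 = 12
  8 + 9 = 17
Collected distinct sums: {-6, -3, -2, -1, 0, 1, 3, 4, 5, 6, 7, 9, 10, 11, 12, 17}
|A +̂ A| = 16
(Reference bound: |A +̂ A| ≥ 2|A| - 3 for |A| ≥ 2, with |A| = 7 giving ≥ 11.)

|A +̂ A| = 16


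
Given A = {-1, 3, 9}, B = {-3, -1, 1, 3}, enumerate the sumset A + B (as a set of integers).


A + B = {a + b : a ∈ A, b ∈ B}.
Enumerate all |A|·|B| = 3·4 = 12 pairs (a, b) and collect distinct sums.
a = -1: -1+-3=-4, -1+-1=-2, -1+1=0, -1+3=2
a = 3: 3+-3=0, 3+-1=2, 3+1=4, 3+3=6
a = 9: 9+-3=6, 9+-1=8, 9+1=10, 9+3=12
Collecting distinct sums: A + B = {-4, -2, 0, 2, 4, 6, 8, 10, 12}
|A + B| = 9

A + B = {-4, -2, 0, 2, 4, 6, 8, 10, 12}


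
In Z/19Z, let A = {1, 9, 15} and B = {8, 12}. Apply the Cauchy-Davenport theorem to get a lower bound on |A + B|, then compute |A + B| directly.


Cauchy-Davenport: |A + B| ≥ min(p, |A| + |B| - 1) for A, B nonempty in Z/pZ.
|A| = 3, |B| = 2, p = 19.
CD lower bound = min(19, 3 + 2 - 1) = min(19, 4) = 4.
Compute A + B mod 19 directly:
a = 1: 1+8=9, 1+12=13
a = 9: 9+8=17, 9+12=2
a = 15: 15+8=4, 15+12=8
A + B = {2, 4, 8, 9, 13, 17}, so |A + B| = 6.
Verify: 6 ≥ 4? Yes ✓.

CD lower bound = 4, actual |A + B| = 6.


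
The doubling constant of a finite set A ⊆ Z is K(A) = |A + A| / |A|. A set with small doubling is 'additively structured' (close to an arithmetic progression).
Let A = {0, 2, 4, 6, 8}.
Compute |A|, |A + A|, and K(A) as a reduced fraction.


|A| = 5.
Compute A + A by enumerating all 25 pairs.
A + A = {0, 2, 4, 6, 8, 10, 12, 14, 16}, so |A + A| = 9.
K = |A + A| / |A| = 9/5 (already in lowest terms) ≈ 1.8000.
Reference: AP of size 5 gives K = 9/5 ≈ 1.8000; a fully generic set of size 5 gives K ≈ 3.0000.

|A| = 5, |A + A| = 9, K = 9/5.


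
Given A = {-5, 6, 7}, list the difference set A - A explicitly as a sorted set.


A - A = {a - a' : a, a' ∈ A}.
Compute a - a' for each ordered pair (a, a'):
a = -5: -5--5=0, -5-6=-11, -5-7=-12
a = 6: 6--5=11, 6-6=0, 6-7=-1
a = 7: 7--5=12, 7-6=1, 7-7=0
Collecting distinct values (and noting 0 appears from a-a):
A - A = {-12, -11, -1, 0, 1, 11, 12}
|A - A| = 7

A - A = {-12, -11, -1, 0, 1, 11, 12}


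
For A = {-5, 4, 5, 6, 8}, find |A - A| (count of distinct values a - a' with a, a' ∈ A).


A - A = {a - a' : a, a' ∈ A}; |A| = 5.
Bounds: 2|A|-1 ≤ |A - A| ≤ |A|² - |A| + 1, i.e. 9 ≤ |A - A| ≤ 21.
Note: 0 ∈ A - A always (from a - a). The set is symmetric: if d ∈ A - A then -d ∈ A - A.
Enumerate nonzero differences d = a - a' with a > a' (then include -d):
Positive differences: {1, 2, 3, 4, 9, 10, 11, 13}
Full difference set: {0} ∪ (positive diffs) ∪ (negative diffs).
|A - A| = 1 + 2·8 = 17 (matches direct enumeration: 17).

|A - A| = 17


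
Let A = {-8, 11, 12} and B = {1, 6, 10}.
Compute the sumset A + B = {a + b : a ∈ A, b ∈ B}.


A + B = {a + b : a ∈ A, b ∈ B}.
Enumerate all |A|·|B| = 3·3 = 9 pairs (a, b) and collect distinct sums.
a = -8: -8+1=-7, -8+6=-2, -8+10=2
a = 11: 11+1=12, 11+6=17, 11+10=21
a = 12: 12+1=13, 12+6=18, 12+10=22
Collecting distinct sums: A + B = {-7, -2, 2, 12, 13, 17, 18, 21, 22}
|A + B| = 9

A + B = {-7, -2, 2, 12, 13, 17, 18, 21, 22}


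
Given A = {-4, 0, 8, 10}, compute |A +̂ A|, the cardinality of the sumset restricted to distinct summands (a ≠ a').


Restricted sumset: A +̂ A = {a + a' : a ∈ A, a' ∈ A, a ≠ a'}.
Equivalently, take A + A and drop any sum 2a that is achievable ONLY as a + a for a ∈ A (i.e. sums representable only with equal summands).
Enumerate pairs (a, a') with a < a' (symmetric, so each unordered pair gives one sum; this covers all a ≠ a'):
  -4 + 0 = -4
  -4 + 8 = 4
  -4 + 10 = 6
  0 + 8 = 8
  0 + 10 = 10
  8 + 10 = 18
Collected distinct sums: {-4, 4, 6, 8, 10, 18}
|A +̂ A| = 6
(Reference bound: |A +̂ A| ≥ 2|A| - 3 for |A| ≥ 2, with |A| = 4 giving ≥ 5.)

|A +̂ A| = 6


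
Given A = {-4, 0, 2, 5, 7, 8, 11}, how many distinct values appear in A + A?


A + A = {a + a' : a, a' ∈ A}; |A| = 7.
General bounds: 2|A| - 1 ≤ |A + A| ≤ |A|(|A|+1)/2, i.e. 13 ≤ |A + A| ≤ 28.
Lower bound 2|A|-1 is attained iff A is an arithmetic progression.
Enumerate sums a + a' for a ≤ a' (symmetric, so this suffices):
a = -4: -4+-4=-8, -4+0=-4, -4+2=-2, -4+5=1, -4+7=3, -4+8=4, -4+11=7
a = 0: 0+0=0, 0+2=2, 0+5=5, 0+7=7, 0+8=8, 0+11=11
a = 2: 2+2=4, 2+5=7, 2+7=9, 2+8=10, 2+11=13
a = 5: 5+5=10, 5+7=12, 5+8=13, 5+11=16
a = 7: 7+7=14, 7+8=15, 7+11=18
a = 8: 8+8=16, 8+11=19
a = 11: 11+11=22
Distinct sums: {-8, -4, -2, 0, 1, 2, 3, 4, 5, 7, 8, 9, 10, 11, 12, 13, 14, 15, 16, 18, 19, 22}
|A + A| = 22

|A + A| = 22


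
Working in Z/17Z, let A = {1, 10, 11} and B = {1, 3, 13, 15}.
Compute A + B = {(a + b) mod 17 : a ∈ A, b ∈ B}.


Work in Z/17Z: reduce every sum a + b modulo 17.
Enumerate all 12 pairs:
a = 1: 1+1=2, 1+3=4, 1+13=14, 1+15=16
a = 10: 10+1=11, 10+3=13, 10+13=6, 10+15=8
a = 11: 11+1=12, 11+3=14, 11+13=7, 11+15=9
Distinct residues collected: {2, 4, 6, 7, 8, 9, 11, 12, 13, 14, 16}
|A + B| = 11 (out of 17 total residues).

A + B = {2, 4, 6, 7, 8, 9, 11, 12, 13, 14, 16}


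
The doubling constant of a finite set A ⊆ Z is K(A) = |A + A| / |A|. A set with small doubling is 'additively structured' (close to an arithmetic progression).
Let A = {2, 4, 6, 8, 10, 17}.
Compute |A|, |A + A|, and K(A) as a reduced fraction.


|A| = 6.
Compute A + A by enumerating all 36 pairs.
A + A = {4, 6, 8, 10, 12, 14, 16, 18, 19, 20, 21, 23, 25, 27, 34}, so |A + A| = 15.
K = |A + A| / |A| = 15/6 = 5/2 ≈ 2.5000.
Reference: AP of size 6 gives K = 11/6 ≈ 1.8333; a fully generic set of size 6 gives K ≈ 3.5000.

|A| = 6, |A + A| = 15, K = 15/6 = 5/2.


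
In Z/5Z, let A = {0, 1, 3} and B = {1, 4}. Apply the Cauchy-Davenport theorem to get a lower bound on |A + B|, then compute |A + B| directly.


Cauchy-Davenport: |A + B| ≥ min(p, |A| + |B| - 1) for A, B nonempty in Z/pZ.
|A| = 3, |B| = 2, p = 5.
CD lower bound = min(5, 3 + 2 - 1) = min(5, 4) = 4.
Compute A + B mod 5 directly:
a = 0: 0+1=1, 0+4=4
a = 1: 1+1=2, 1+4=0
a = 3: 3+1=4, 3+4=2
A + B = {0, 1, 2, 4}, so |A + B| = 4.
Verify: 4 ≥ 4? Yes ✓.

CD lower bound = 4, actual |A + B| = 4.


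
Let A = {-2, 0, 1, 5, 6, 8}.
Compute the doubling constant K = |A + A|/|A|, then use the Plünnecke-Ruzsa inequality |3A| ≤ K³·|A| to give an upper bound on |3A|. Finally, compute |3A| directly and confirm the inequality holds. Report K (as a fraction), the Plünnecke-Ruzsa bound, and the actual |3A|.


|A| = 6.
Step 1: Compute A + A by enumerating all 36 pairs.
A + A = {-4, -2, -1, 0, 1, 2, 3, 4, 5, 6, 7, 8, 9, 10, 11, 12, 13, 14, 16}, so |A + A| = 19.
Step 2: Doubling constant K = |A + A|/|A| = 19/6 = 19/6 ≈ 3.1667.
Step 3: Plünnecke-Ruzsa gives |3A| ≤ K³·|A| = (3.1667)³ · 6 ≈ 190.5278.
Step 4: Compute 3A = A + A + A directly by enumerating all triples (a,b,c) ∈ A³; |3A| = 29.
Step 5: Check 29 ≤ 190.5278? Yes ✓.

K = 19/6, Plünnecke-Ruzsa bound K³|A| ≈ 190.5278, |3A| = 29, inequality holds.


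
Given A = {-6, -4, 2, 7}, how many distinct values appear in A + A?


A + A = {a + a' : a, a' ∈ A}; |A| = 4.
General bounds: 2|A| - 1 ≤ |A + A| ≤ |A|(|A|+1)/2, i.e. 7 ≤ |A + A| ≤ 10.
Lower bound 2|A|-1 is attained iff A is an arithmetic progression.
Enumerate sums a + a' for a ≤ a' (symmetric, so this suffices):
a = -6: -6+-6=-12, -6+-4=-10, -6+2=-4, -6+7=1
a = -4: -4+-4=-8, -4+2=-2, -4+7=3
a = 2: 2+2=4, 2+7=9
a = 7: 7+7=14
Distinct sums: {-12, -10, -8, -4, -2, 1, 3, 4, 9, 14}
|A + A| = 10

|A + A| = 10


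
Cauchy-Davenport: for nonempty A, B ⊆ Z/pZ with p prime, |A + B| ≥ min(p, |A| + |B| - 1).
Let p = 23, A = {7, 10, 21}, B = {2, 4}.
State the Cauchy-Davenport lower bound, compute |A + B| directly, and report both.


Cauchy-Davenport: |A + B| ≥ min(p, |A| + |B| - 1) for A, B nonempty in Z/pZ.
|A| = 3, |B| = 2, p = 23.
CD lower bound = min(23, 3 + 2 - 1) = min(23, 4) = 4.
Compute A + B mod 23 directly:
a = 7: 7+2=9, 7+4=11
a = 10: 10+2=12, 10+4=14
a = 21: 21+2=0, 21+4=2
A + B = {0, 2, 9, 11, 12, 14}, so |A + B| = 6.
Verify: 6 ≥ 4? Yes ✓.

CD lower bound = 4, actual |A + B| = 6.


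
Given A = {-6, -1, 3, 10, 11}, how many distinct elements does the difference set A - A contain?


A - A = {a - a' : a, a' ∈ A}; |A| = 5.
Bounds: 2|A|-1 ≤ |A - A| ≤ |A|² - |A| + 1, i.e. 9 ≤ |A - A| ≤ 21.
Note: 0 ∈ A - A always (from a - a). The set is symmetric: if d ∈ A - A then -d ∈ A - A.
Enumerate nonzero differences d = a - a' with a > a' (then include -d):
Positive differences: {1, 4, 5, 7, 8, 9, 11, 12, 16, 17}
Full difference set: {0} ∪ (positive diffs) ∪ (negative diffs).
|A - A| = 1 + 2·10 = 21 (matches direct enumeration: 21).

|A - A| = 21


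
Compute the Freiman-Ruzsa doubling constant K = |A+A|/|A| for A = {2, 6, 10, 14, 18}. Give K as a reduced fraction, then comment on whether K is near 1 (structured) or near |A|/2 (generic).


|A| = 5.
Compute A + A by enumerating all 25 pairs.
A + A = {4, 8, 12, 16, 20, 24, 28, 32, 36}, so |A + A| = 9.
K = |A + A| / |A| = 9/5 (already in lowest terms) ≈ 1.8000.
Reference: AP of size 5 gives K = 9/5 ≈ 1.8000; a fully generic set of size 5 gives K ≈ 3.0000.

|A| = 5, |A + A| = 9, K = 9/5.


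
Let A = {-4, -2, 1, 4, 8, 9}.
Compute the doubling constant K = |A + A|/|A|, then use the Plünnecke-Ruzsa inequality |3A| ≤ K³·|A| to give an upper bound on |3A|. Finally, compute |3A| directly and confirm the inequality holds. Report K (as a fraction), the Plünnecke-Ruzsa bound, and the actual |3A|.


|A| = 6.
Step 1: Compute A + A by enumerating all 36 pairs.
A + A = {-8, -6, -4, -3, -1, 0, 2, 4, 5, 6, 7, 8, 9, 10, 12, 13, 16, 17, 18}, so |A + A| = 19.
Step 2: Doubling constant K = |A + A|/|A| = 19/6 = 19/6 ≈ 3.1667.
Step 3: Plünnecke-Ruzsa gives |3A| ≤ K³·|A| = (3.1667)³ · 6 ≈ 190.5278.
Step 4: Compute 3A = A + A + A directly by enumerating all triples (a,b,c) ∈ A³; |3A| = 36.
Step 5: Check 36 ≤ 190.5278? Yes ✓.

K = 19/6, Plünnecke-Ruzsa bound K³|A| ≈ 190.5278, |3A| = 36, inequality holds.


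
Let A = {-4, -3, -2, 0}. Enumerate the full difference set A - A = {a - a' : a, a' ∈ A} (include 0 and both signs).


A - A = {a - a' : a, a' ∈ A}.
Compute a - a' for each ordered pair (a, a'):
a = -4: -4--4=0, -4--3=-1, -4--2=-2, -4-0=-4
a = -3: -3--4=1, -3--3=0, -3--2=-1, -3-0=-3
a = -2: -2--4=2, -2--3=1, -2--2=0, -2-0=-2
a = 0: 0--4=4, 0--3=3, 0--2=2, 0-0=0
Collecting distinct values (and noting 0 appears from a-a):
A - A = {-4, -3, -2, -1, 0, 1, 2, 3, 4}
|A - A| = 9

A - A = {-4, -3, -2, -1, 0, 1, 2, 3, 4}


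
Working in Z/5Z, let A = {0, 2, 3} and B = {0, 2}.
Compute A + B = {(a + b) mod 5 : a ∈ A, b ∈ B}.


Work in Z/5Z: reduce every sum a + b modulo 5.
Enumerate all 6 pairs:
a = 0: 0+0=0, 0+2=2
a = 2: 2+0=2, 2+2=4
a = 3: 3+0=3, 3+2=0
Distinct residues collected: {0, 2, 3, 4}
|A + B| = 4 (out of 5 total residues).

A + B = {0, 2, 3, 4}


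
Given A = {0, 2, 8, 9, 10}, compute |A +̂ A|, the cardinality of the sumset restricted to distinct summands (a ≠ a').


Restricted sumset: A +̂ A = {a + a' : a ∈ A, a' ∈ A, a ≠ a'}.
Equivalently, take A + A and drop any sum 2a that is achievable ONLY as a + a for a ∈ A (i.e. sums representable only with equal summands).
Enumerate pairs (a, a') with a < a' (symmetric, so each unordered pair gives one sum; this covers all a ≠ a'):
  0 + 2 = 2
  0 + 8 = 8
  0 + 9 = 9
  0 + 10 = 10
  2 + 8 = 10
  2 + 9 = 11
  2 + 10 = 12
  8 + 9 = 17
  8 + 10 = 18
  9 + 10 = 19
Collected distinct sums: {2, 8, 9, 10, 11, 12, 17, 18, 19}
|A +̂ A| = 9
(Reference bound: |A +̂ A| ≥ 2|A| - 3 for |A| ≥ 2, with |A| = 5 giving ≥ 7.)

|A +̂ A| = 9
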